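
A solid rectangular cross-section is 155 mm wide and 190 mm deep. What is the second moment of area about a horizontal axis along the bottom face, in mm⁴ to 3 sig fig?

The section: 155 × 190, A = 29 450 mm², y = 95 mm, Ī = 88 595 417 mm⁴.
Transfer it to a horizontal axis along the bottom face using Ī + A·d² with d = y − 0:
  the section: d = 95 mm → contributes +354 381 667 mm⁴
Total I = 354 381 667 mm⁴.

I_base ≈ 3.54 × 10⁸ mm⁴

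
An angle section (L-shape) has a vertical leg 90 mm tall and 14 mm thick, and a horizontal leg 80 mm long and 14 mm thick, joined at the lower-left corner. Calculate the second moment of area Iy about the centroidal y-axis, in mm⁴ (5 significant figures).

Iy ≈ 1.2089 × 10⁶ mm⁴

Decompose the section into non-overlapping parts with the origin at the bottom-left of its bounding rectangle.
Vertical leg: 14 × 90, A = 1 260 mm², x = 7 mm, Ī = 20 580 mm⁴.
Horizontal leg (remainder): 66 × 14, A = 924 mm², x = 47 mm, Ī = 335 412 mm⁴.
Centroid: x̄ = ΣA·x / ΣA = 23.92308 mm.
Transfer each piece to the centroidal y-axis using Ī + A·d² with d = x − 23.92308:
  vertical leg: d = -16.92308 mm → contributes +381432.1 mm⁴
  horizontal leg (remainder): d = 23.07692 mm → contributes +827 483 mm⁴
Total I = 1 208 915 mm⁴.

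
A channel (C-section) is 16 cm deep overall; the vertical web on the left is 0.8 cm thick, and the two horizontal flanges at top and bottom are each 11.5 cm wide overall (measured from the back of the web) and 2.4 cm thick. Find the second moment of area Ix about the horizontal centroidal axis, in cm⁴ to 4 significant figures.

Ix ≈ 2673 cm⁴

Break the section into simple shapes (no overlaps), measuring from the bottom-left corner of the bounding box.
Web: 0.8 × 16, A = 12.8 cm², y = 8 cm, Ī = 273.067 cm⁴.
Top flange (beyond web): 10.7 × 2.4, A = 25.68 cm², y = 14.8 cm, Ī = 12.3264 cm⁴.
Bottom flange (beyond web): 10.7 × 2.4, A = 25.68 cm², y = 1.2 cm, Ī = 12.3264 cm⁴.
By symmetry the centroid is at mid-height, ȳ = 8 cm.
Transfer each piece to the horizontal centroidal axis using Ī + A·d² with d = y − 8:
  web: d = 0 cm → contributes +273.067 cm⁴
  top flange (beyond web): d = 6.8 cm → contributes +1199.77 cm⁴
  bottom flange (beyond web): d = -6.8 cm → contributes +1199.77 cm⁴
Total I = 2672.61 cm⁴.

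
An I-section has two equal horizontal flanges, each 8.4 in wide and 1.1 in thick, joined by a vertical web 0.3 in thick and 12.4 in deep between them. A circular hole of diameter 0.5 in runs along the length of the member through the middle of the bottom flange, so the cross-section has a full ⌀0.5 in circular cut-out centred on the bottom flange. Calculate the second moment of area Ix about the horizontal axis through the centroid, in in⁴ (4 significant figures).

Split into non-overlapping primitives; take the origin at the lower-left of the bounding box.
Bottom flange: 8.4 × 1.1, A = 9.24 in², y = 0.55 in, Ī = 0.9317 in⁴.
Web: 0.3 × 12.4, A = 3.72 in², y = 7.3 in, Ī = 47.6656 in⁴.
Top flange: 8.4 × 1.1, A = 9.24 in², y = 14.05 in, Ī = 0.9317 in⁴.
Hole (subtracted): ⌀0.5, A = 0.19635 in², y = 0.55 in, Ī = 0.00306796 in⁴.
Centroid: ȳ = ΣA·y / ΣA = 7.36023 in.
Transfer each piece to the horizontal axis through the centroid using Ī + A·d² with d = y − 7.36023:
  bottom flange: d = -6.81023 in → contributes +429.476 in⁴
  web: d = -0.0602336 in → contributes +47.6791 in⁴
  top flange: d = 6.68977 in → contributes +414.449 in⁴
  hole: d = -6.81023 in → contributes −9.10962 in⁴
Total I = 882.495 in⁴.

Ix ≈ 882.5 in⁴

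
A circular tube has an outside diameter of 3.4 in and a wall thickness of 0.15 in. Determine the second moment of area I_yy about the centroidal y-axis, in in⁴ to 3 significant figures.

I_yy ≈ 2.03 in⁴

Treat the section as a set of non-overlapping primitives; coordinates are from the bounding-box lower-left.
Outer circle: ⌀3.4, A = 9.0792 in², x = 1.7 in, Ī = 6.5597 in⁴.
Bore (subtracted): ⌀3.1, A = 7.5477 in², x = 1.7 in, Ī = 4.5333 in⁴.
By symmetry the centroid is at mid-width, x̄ = 1.7 in.
All pieces are centred on the centroidal y-axis, so I = ΣĪ (holes subtracted) = 2.0264 in⁴.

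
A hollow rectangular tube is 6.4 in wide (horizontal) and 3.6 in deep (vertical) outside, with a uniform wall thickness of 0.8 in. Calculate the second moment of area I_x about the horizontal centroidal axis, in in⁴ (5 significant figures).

I_x ≈ 21.683 in⁴

Decompose the section into non-overlapping parts with the origin at the bottom-left of its bounding rectangle.
Outer rectangle: 6.4 × 3.6, A = 23.04 in², y = 1.8 in, Ī = 24.8832 in⁴.
Inner void (subtracted): 4.8 × 2, A = 9.6 in², y = 1.8 in, Ī = 3.2 in⁴.
By symmetry the centroid is at mid-height, ȳ = 1.8 in.
All pieces are centred on the horizontal centroidal axis, so I = ΣĪ (holes subtracted) = 21.6832 in⁴.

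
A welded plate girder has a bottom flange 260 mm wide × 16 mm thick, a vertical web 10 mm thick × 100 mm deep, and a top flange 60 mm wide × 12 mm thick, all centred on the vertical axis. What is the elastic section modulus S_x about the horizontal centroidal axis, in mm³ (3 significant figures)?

S_x ≈ 1.07 × 10⁵ mm³

Split into non-overlapping primitives; take the origin at the lower-left of the bounding box.
Bottom plate: 260 × 16, A = 4 160 mm², y = 8 mm, Ī = 88 747 mm⁴.
Web plate: 10 × 100, A = 1 000 mm², y = 66 mm, Ī = 833 333 mm⁴.
Top plate: 60 × 12, A = 720 mm², y = 122 mm, Ī = 8 640 mm⁴.
Centroid: ȳ = ΣA·y / ΣA = 31.823 mm.
Transfer each piece to the horizontal centroidal axis using Ī + A·d² with d = y − 31.823:
  bottom plate: d = -23.823 mm → contributes +2 449 719 mm⁴
  web plate: d = 34.177 mm → contributes +2 001 392 mm⁴
  top plate: d = 90.177 mm → contributes +5 863 585 mm⁴
Total I = 10 314 696 mm⁴.
Extreme fibre distance c = 96.177 mm; S = I/c = 107 247 mm³.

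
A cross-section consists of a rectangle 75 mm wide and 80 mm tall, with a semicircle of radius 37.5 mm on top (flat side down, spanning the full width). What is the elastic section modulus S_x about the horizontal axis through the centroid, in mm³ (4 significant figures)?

Split into non-overlapping primitives; take the origin at the lower-left of the bounding box.
Rectangular body: 75 × 80, A = 6 000 mm², y = 40 mm, Ī = 3 200 000 mm⁴.
Semicircular cap: semicircle r = 37.5, A = 2208.93 mm², y = 95.9155 mm, Ī = 217 049 mm⁴.
Centroid: ȳ = ΣA·y / ΣA = 55.0462 mm.
Transfer each piece to the horizontal axis through the centroid using Ī + A·d² with d = y − 55.0462:
  rectangular body: d = -15.0462 mm → contributes +4 558 336 mm⁴
  semicircular cap: d = 40.8693 mm → contributes +3 906 620 mm⁴
Total I = 8 464 955 mm⁴.
Extreme fibre distance c = 62.4538 mm; S = I/c = 135 540 mm³.

S_x ≈ 1.355 × 10⁵ mm³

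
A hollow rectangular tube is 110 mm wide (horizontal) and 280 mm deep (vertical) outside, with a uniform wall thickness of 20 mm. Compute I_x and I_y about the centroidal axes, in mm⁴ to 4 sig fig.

Split into non-overlapping primitives; take the origin at the lower-left of the bounding box.
Outer rectangle: 110 × 280, A = 30 800 mm², y = 140 mm, Ī = 201 226 667 mm⁴.
Inner void (subtracted): 70 × 240, A = 16 800 mm², y = 140 mm, Ī = 80 640 000 mm⁴.
By symmetry the centroid is at mid-height, ȳ = 140 mm.
All pieces are centred on the centroidal x-axis, so I = ΣĪ (holes subtracted) = 120 586 667 mm⁴.
Repeating about the centroidal y-axis gives I_y = 24 196 667 mm⁴.

I_x ≈ 1.206 × 10⁸ mm⁴, I_y ≈ 2.420 × 10⁷ mm⁴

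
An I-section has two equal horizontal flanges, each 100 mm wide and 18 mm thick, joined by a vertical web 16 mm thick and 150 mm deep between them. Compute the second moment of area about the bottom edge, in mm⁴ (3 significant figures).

Decompose the section into non-overlapping parts with the origin at the bottom-left of its bounding rectangle.
Bottom flange: 100 × 18, A = 1 800 mm², y = 9 mm, Ī = 48 600 mm⁴.
Web: 16 × 150, A = 2 400 mm², y = 93 mm, Ī = 4 500 000 mm⁴.
Top flange: 100 × 18, A = 1 800 mm², y = 177 mm, Ī = 48 600 mm⁴.
Transfer each piece to the base of the section using Ī + A·d² with d = y − 0:
  bottom flange: d = 9 mm → contributes +194 400 mm⁴
  web: d = 93 mm → contributes +25 257 600 mm⁴
  top flange: d = 177 mm → contributes +56 440 800 mm⁴
Total I = 81 892 800 mm⁴.

I_base ≈ 8.19 × 10⁷ mm⁴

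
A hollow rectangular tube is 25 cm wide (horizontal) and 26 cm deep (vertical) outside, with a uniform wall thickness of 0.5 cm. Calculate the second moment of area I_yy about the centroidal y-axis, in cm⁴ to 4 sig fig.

Split into non-overlapping primitives; take the origin at the lower-left of the bounding box.
Outer rectangle: 25 × 26, A = 650 cm², x = 12.5 cm, Ī = 33854.2 cm⁴.
Inner void (subtracted): 24 × 25, A = 600 cm², x = 12.5 cm, Ī = 28 800 cm⁴.
By symmetry the centroid is at mid-width, x̄ = 12.5 cm.
All pieces are centred on the centroidal y-axis, so I = ΣĪ (holes subtracted) = 5054.17 cm⁴.

I_yy ≈ 5054 cm⁴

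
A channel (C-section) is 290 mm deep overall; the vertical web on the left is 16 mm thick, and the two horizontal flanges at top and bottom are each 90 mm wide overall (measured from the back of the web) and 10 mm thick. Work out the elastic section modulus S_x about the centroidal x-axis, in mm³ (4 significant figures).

Split into non-overlapping primitives; take the origin at the lower-left of the bounding box.
Web: 16 × 290, A = 4 640 mm², y = 145 mm, Ī = 32 518 667 mm⁴.
Top flange (beyond web): 74 × 10, A = 740 mm², y = 285 mm, Ī = 6166.67 mm⁴.
Bottom flange (beyond web): 74 × 10, A = 740 mm², y = 5 mm, Ī = 6166.67 mm⁴.
By symmetry the centroid is at mid-height, ȳ = 145 mm.
Transfer each piece to the centroidal x-axis using Ī + A·d² with d = y − 145:
  web: d = 0 mm → contributes +32 518 667 mm⁴
  top flange (beyond web): d = 140 mm → contributes +14 510 167 mm⁴
  bottom flange (beyond web): d = -140 mm → contributes +14 510 167 mm⁴
Total I = 61 539 000 mm⁴.
Extreme fibre distance c = 145 mm; S = I/c = 424 407 mm³.

S_x ≈ 4.244 × 10⁵ mm³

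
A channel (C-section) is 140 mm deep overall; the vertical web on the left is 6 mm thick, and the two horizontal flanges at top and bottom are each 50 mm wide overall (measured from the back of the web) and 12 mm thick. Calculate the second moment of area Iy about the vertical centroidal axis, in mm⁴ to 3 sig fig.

Iy ≈ 4.65 × 10⁵ mm⁴

Break the section into simple shapes (no overlaps), measuring from the bottom-left corner of the bounding box.
Web: 6 × 140, A = 840 mm², x = 3 mm, Ī = 2 520 mm⁴.
Top flange (beyond web): 44 × 12, A = 528 mm², x = 28 mm, Ī = 85 184 mm⁴.
Bottom flange (beyond web): 44 × 12, A = 528 mm², x = 28 mm, Ī = 85 184 mm⁴.
Centroid: x̄ = ΣA·x / ΣA = 16.924 mm.
Transfer each piece to the vertical centroidal axis using Ī + A·d² with d = x − 16.924:
  web: d = -13.924 mm → contributes +165 379 mm⁴
  top flange (beyond web): d = 11.076 mm → contributes +149 957 mm⁴
  bottom flange (beyond web): d = 11.076 mm → contributes +149 957 mm⁴
Total I = 465 293 mm⁴.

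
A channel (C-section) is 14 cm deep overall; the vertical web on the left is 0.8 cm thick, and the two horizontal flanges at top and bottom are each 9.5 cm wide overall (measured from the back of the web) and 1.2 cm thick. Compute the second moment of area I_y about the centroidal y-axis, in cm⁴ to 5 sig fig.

Decompose the section into non-overlapping parts with the origin at the bottom-left of its bounding rectangle.
Web: 0.8 × 14, A = 11.2 cm², x = 0.4 cm, Ī = 0.5973333 cm⁴.
Top flange (beyond web): 8.7 × 1.2, A = 10.44 cm², x = 5.15 cm, Ī = 65.8503 cm⁴.
Bottom flange (beyond web): 8.7 × 1.2, A = 10.44 cm², x = 5.15 cm, Ī = 65.8503 cm⁴.
Centroid: x̄ = ΣA·x / ΣA = 3.491646 cm.
Transfer each piece to the centroidal y-axis using Ī + A·d² with d = x − 3.491646:
  web: d = -3.091646 cm → contributes +107.65 cm⁴
  top flange (beyond web): d = 1.658354 cm → contributes +94.56174 cm⁴
  bottom flange (beyond web): d = 1.658354 cm → contributes +94.56174 cm⁴
Total I = 296.7735 cm⁴.

I_y ≈ 296.77 cm⁴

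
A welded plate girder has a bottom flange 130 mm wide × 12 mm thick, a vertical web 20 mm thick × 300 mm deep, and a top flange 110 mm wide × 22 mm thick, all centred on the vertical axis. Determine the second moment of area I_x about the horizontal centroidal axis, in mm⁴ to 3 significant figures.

Break the section into simple shapes (no overlaps), measuring from the bottom-left corner of the bounding box.
Bottom plate: 130 × 12, A = 1 560 mm², y = 6 mm, Ī = 18 720 mm⁴.
Web plate: 20 × 300, A = 6 000 mm², y = 162 mm, Ī = 45 000 000 mm⁴.
Top plate: 110 × 22, A = 2 420 mm², y = 323 mm, Ī = 97 607 mm⁴.
Centroid: ȳ = ΣA·y / ΣA = 176.66 mm.
Transfer each piece to the horizontal centroidal axis using Ī + A·d² with d = y − 176.66:
  bottom plate: d = -170.66 mm → contributes +45 450 967 mm⁴
  web plate: d = -14.655 mm → contributes +46 288 669 mm⁴
  top plate: d = 146.34 mm → contributes +51 926 185 mm⁴
Total I = 143 665 821 mm⁴.

I_x ≈ 1.44 × 10⁸ mm⁴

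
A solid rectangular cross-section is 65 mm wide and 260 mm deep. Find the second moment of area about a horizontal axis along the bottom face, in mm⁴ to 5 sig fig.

The section: 65 × 260, A = 16 900 mm², y = 130 mm, Ī = 95 203 333 mm⁴.
Transfer it to a horizontal axis along the bottom face using Ī + A·d² with d = y − 0:
  the section: d = 130 mm → contributes +380 813 333 mm⁴
Total I = 380 813 333 mm⁴.

I_base ≈ 3.8081 × 10⁸ mm⁴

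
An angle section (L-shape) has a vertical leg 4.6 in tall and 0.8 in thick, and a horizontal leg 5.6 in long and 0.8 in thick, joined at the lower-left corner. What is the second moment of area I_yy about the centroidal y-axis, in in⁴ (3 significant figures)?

I_yy ≈ 22.3 in⁴

Treat the section as a set of non-overlapping primitives; coordinates are from the bounding-box lower-left.
Vertical leg: 0.8 × 4.6, A = 3.68 in², x = 0.4 in, Ī = 0.19627 in⁴.
Horizontal leg (remainder): 4.8 × 0.8, A = 3.84 in², x = 3.2 in, Ī = 7.3728 in⁴.
Centroid: x̄ = ΣA·x / ΣA = 1.8298 in.
Transfer each piece to the centroidal y-axis using Ī + A·d² with d = x − 1.8298:
  vertical leg: d = -1.4298 in → contributes +7.7193 in⁴
  horizontal leg (remainder): d = 1.3702 in → contributes +14.582 in⁴
Total I = 22.302 in⁴.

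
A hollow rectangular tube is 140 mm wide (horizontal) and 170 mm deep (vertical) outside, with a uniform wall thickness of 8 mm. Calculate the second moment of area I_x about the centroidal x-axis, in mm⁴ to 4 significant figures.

I_x ≈ 1.958 × 10⁷ mm⁴

Break the section into simple shapes (no overlaps), measuring from the bottom-left corner of the bounding box.
Outer rectangle: 140 × 170, A = 23 800 mm², y = 85 mm, Ī = 57 318 333 mm⁴.
Inner void (subtracted): 124 × 154, A = 19 096 mm², y = 85 mm, Ī = 37 740 061 mm⁴.
By symmetry the centroid is at mid-height, ȳ = 85 mm.
All pieces are centred on the centroidal x-axis, so I = ΣĪ (holes subtracted) = 19 578 272 mm⁴.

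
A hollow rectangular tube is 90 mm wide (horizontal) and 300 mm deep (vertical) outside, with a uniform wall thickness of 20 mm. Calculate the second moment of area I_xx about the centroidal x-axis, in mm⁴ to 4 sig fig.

I_xx ≈ 1.293 × 10⁸ mm⁴

Treat the section as a set of non-overlapping primitives; coordinates are from the bounding-box lower-left.
Outer rectangle: 90 × 300, A = 27 000 mm², y = 150 mm, Ī = 202 500 000 mm⁴.
Inner void (subtracted): 50 × 260, A = 13 000 mm², y = 150 mm, Ī = 73 233 333 mm⁴.
By symmetry the centroid is at mid-height, ȳ = 150 mm.
All pieces are centred on the centroidal x-axis, so I = ΣĪ (holes subtracted) = 129 266 667 mm⁴.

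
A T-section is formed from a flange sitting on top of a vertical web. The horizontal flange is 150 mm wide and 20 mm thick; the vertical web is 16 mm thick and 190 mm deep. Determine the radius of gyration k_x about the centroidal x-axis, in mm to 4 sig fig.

k_x ≈ 65.47 mm

Break the section into simple shapes (no overlaps), measuring from the bottom-left corner of the bounding box.
Flange: 150 × 20, A = 3 000 mm², y = 200 mm, Ī = 100 000 mm⁴.
Web: 16 × 190, A = 3 040 mm², y = 95 mm, Ī = 9 145 333 mm⁴.
Centroid: ȳ = ΣA·y / ΣA = 147.152 mm.
Transfer each piece to the centroidal x-axis using Ī + A·d² with d = y − 147.152:
  flange: d = 52.8477 mm → contributes +8 478 633 mm⁴
  web: d = -52.1523 mm → contributes +17 413 721 mm⁴
Total I = 25 892 353 mm⁴.
Radius of gyration: k = √(I/A) = √(25 892 353 / 6 040) = 65.4738 mm.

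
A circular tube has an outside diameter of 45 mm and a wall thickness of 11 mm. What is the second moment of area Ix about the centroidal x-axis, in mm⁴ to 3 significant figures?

Ix ≈ 1.88 × 10⁵ mm⁴

Break the section into simple shapes (no overlaps), measuring from the bottom-left corner of the bounding box.
Outer circle: ⌀45, A = 1590.4 mm², y = 22.5 mm, Ī = 201 289 mm⁴.
Bore (subtracted): ⌀23, A = 415.48 mm², y = 22.5 mm, Ī = 13 737 mm⁴.
By symmetry the centroid is at mid-height, ȳ = 22.5 mm.
All pieces are centred on the centroidal x-axis, so I = ΣĪ (holes subtracted) = 187 552 mm⁴.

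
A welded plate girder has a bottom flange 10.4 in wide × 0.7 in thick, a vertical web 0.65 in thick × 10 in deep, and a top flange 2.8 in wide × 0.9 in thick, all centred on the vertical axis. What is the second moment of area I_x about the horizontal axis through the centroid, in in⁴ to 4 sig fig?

Decompose the section into non-overlapping parts with the origin at the bottom-left of its bounding rectangle.
Bottom plate: 10.4 × 0.7, A = 7.28 in², y = 0.35 in, Ī = 0.297267 in⁴.
Web plate: 0.65 × 10, A = 6.5 in², y = 5.7 in, Ī = 54.1667 in⁴.
Top plate: 2.8 × 0.9, A = 2.52 in², y = 11.15 in, Ī = 0.1701 in⁴.
Centroid: ȳ = ΣA·y / ΣA = 4.15313 in.
Transfer each piece to the horizontal axis through the centroid using Ī + A·d² with d = y − 4.15313:
  bottom plate: d = -3.80313 in → contributes +105.594 in⁴
  web plate: d = 1.54687 in → contributes +69.7199 in⁴
  top plate: d = 6.99687 in → contributes +123.54 in⁴
Total I = 298.853 in⁴.

I_x ≈ 298.9 in⁴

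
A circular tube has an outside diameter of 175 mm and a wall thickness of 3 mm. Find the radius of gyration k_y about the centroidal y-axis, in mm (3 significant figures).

k_y ≈ 60.8 mm

Split into non-overlapping primitives; take the origin at the lower-left of the bounding box.
Outer circle: ⌀175, A = 24 053 mm², x = 87.5 mm, Ī = 46 038 598 mm⁴.
Bore (subtracted): ⌀169, A = 22 432 mm², x = 87.5 mm, Ī = 40 042 088 mm⁴.
By symmetry the centroid is at mid-width, x̄ = 87.5 mm.
All pieces are centred on the centroidal y-axis, so I = ΣĪ (holes subtracted) = 5 996 510 mm⁴.
Radius of gyration: k = √(I/A) = √(5 996 510 / 1621.1) = 60.82 mm.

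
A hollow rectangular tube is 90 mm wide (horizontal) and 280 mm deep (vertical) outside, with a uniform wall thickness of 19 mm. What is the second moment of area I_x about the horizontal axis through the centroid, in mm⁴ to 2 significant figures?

I_x ≈ 1.0 × 10⁸ mm⁴

Decompose the section into non-overlapping parts with the origin at the bottom-left of its bounding rectangle.
Outer rectangle: 90 × 280, A = 25 200 mm², y = 140 mm, Ī = 164 640 000 mm⁴.
Inner void (subtracted): 52 × 242, A = 12 584 mm², y = 140 mm, Ī = 61 414 115 mm⁴.
By symmetry the centroid is at mid-height, ȳ = 140 mm.
All pieces are centred on the horizontal axis through the centroid, so I = ΣĪ (holes subtracted) = 103 225 885 mm⁴.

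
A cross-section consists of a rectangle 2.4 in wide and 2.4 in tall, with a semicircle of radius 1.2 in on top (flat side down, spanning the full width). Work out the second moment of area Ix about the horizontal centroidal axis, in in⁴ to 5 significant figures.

Split into non-overlapping primitives; take the origin at the lower-left of the bounding box.
Rectangular body: 2.4 × 2.4, A = 5.76 in², y = 1.2 in, Ī = 2.7648 in⁴.
Semicircular cap: semicircle r = 1.2, A = 2.261947 in², y = 2.909296 in, Ī = 0.227592 in⁴.
Centroid: ȳ = ΣA·y / ΣA = 1.68197 in.
Transfer each piece to the horizontal centroidal axis using Ī + A·d² with d = y − 1.68197:
  rectangular body: d = -0.4819698 in → contributes +4.102819 in⁴
  semicircular cap: d = 1.227326 in → contributes +3.634828 in⁴
Total I = 7.737647 in⁴.

Ix ≈ 7.7376 in⁴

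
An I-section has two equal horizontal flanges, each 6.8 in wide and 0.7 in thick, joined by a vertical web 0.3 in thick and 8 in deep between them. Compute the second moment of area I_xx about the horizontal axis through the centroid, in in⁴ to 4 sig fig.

I_xx ≈ 193.3 in⁴

Split into non-overlapping primitives; take the origin at the lower-left of the bounding box.
Bottom flange: 6.8 × 0.7, A = 4.76 in², y = 0.35 in, Ī = 0.194367 in⁴.
Web: 0.3 × 8, A = 2.4 in², y = 4.7 in, Ī = 12.8 in⁴.
Top flange: 6.8 × 0.7, A = 4.76 in², y = 9.05 in, Ī = 0.194367 in⁴.
By symmetry the centroid is at mid-height, ȳ = 4.7 in.
Transfer each piece to the horizontal axis through the centroid using Ī + A·d² with d = y − 4.7:
  bottom flange: d = -4.35 in → contributes +90.2655 in⁴
  web: d = 0 in → contributes +12.8 in⁴
  top flange: d = 4.35 in → contributes +90.2655 in⁴
Total I = 193.331 in⁴.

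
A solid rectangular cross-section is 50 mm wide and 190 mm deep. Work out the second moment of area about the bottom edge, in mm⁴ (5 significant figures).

I_base ≈ 1.1432 × 10⁸ mm⁴

The section: 50 × 190, A = 9 500 mm², y = 95 mm, Ī = 28 579 167 mm⁴.
Transfer it to the base of the section using Ī + A·d² with d = y − 0:
  the section: d = 95 mm → contributes +114 316 667 mm⁴
Total I = 114 316 667 mm⁴.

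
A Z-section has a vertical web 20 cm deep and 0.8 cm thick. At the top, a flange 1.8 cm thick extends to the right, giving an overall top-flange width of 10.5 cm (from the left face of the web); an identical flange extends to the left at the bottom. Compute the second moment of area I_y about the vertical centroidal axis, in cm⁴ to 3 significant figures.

I_y ≈ 1240 cm⁴

Treat the section as a set of non-overlapping primitives; coordinates are from the bounding-box lower-left.
Web: 0.8 × 20, A = 16 cm², x = 10.1 cm, Ī = 0.85333 cm⁴.
Top flange (beyond web): 9.7 × 1.8, A = 17.46 cm², x = 15.35 cm, Ī = 136.9 cm⁴.
Bottom flange (beyond web): 9.7 × 1.8, A = 17.46 cm², x = 4.85 cm, Ī = 136.9 cm⁴.
Centroid: x̄ = ΣA·x / ΣA = 10.1 cm.
Transfer each piece to the vertical centroidal axis using Ī + A·d² with d = x − 10.1:
  web: d = 0 cm → contributes +0.85333 cm⁴
  top flange (beyond web): d = 5.25 cm → contributes +618.14 cm⁴
  bottom flange (beyond web): d = -5.25 cm → contributes +618.14 cm⁴
Total I = 1237.1 cm⁴.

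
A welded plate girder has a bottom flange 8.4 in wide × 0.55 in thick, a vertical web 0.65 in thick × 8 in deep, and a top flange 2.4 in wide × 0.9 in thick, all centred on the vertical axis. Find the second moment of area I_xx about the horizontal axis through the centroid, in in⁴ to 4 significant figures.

I_xx ≈ 146.6 in⁴

Decompose the section into non-overlapping parts with the origin at the bottom-left of its bounding rectangle.
Bottom plate: 8.4 × 0.55, A = 4.62 in², y = 0.275 in, Ī = 0.116463 in⁴.
Web plate: 0.65 × 8, A = 5.2 in², y = 4.55 in, Ī = 27.7333 in⁴.
Top plate: 2.4 × 0.9, A = 2.16 in², y = 9 in, Ī = 0.1458 in⁴.
Centroid: ȳ = ΣA·y / ΣA = 3.70371 in.
Transfer each piece to the horizontal axis through the centroid using Ī + A·d² with d = y − 3.70371:
  bottom plate: d = -3.42871 in → contributes +54.4296 in⁴
  web plate: d = 0.846285 in → contributes +31.4576 in⁴
  top plate: d = 5.29629 in → contributes +60.7352 in⁴
Total I = 146.622 in⁴.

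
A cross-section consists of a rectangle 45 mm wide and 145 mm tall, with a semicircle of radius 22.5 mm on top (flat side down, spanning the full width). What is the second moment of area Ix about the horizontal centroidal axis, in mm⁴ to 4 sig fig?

Ix ≈ 1.623 × 10⁷ mm⁴

Break the section into simple shapes (no overlaps), measuring from the bottom-left corner of the bounding box.
Rectangular body: 45 × 145, A = 6 525 mm², y = 72.5 mm, Ī = 11 432 344 mm⁴.
Semicircular cap: semicircle r = 22.5, A = 795.216 mm², y = 154.549 mm, Ī = 28129.5 mm⁴.
Centroid: ȳ = ΣA·y / ΣA = 81.4132 mm.
Transfer each piece to the horizontal centroidal axis using Ī + A·d² with d = y − 81.4132:
  rectangular body: d = -8.91325 mm → contributes +11 950 729 mm⁴
  semicircular cap: d = 73.1361 mm → contributes +4 281 644 mm⁴
Total I = 16 232 373 mm⁴.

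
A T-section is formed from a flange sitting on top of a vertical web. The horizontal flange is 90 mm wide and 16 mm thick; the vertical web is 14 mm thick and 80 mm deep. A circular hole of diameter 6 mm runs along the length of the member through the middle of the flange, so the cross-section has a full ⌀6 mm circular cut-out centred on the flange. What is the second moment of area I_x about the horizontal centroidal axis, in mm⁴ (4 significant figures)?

I_x ≈ 2.067 × 10⁶ mm⁴

Break the section into simple shapes (no overlaps), measuring from the bottom-left corner of the bounding box.
Flange: 90 × 16, A = 1 440 mm², y = 88 mm, Ī = 30 720 mm⁴.
Web: 14 × 80, A = 1 120 mm², y = 40 mm, Ī = 597 333 mm⁴.
Hole (subtracted): ⌀6, A = 28.2743 mm², y = 88 mm, Ī = 63.6173 mm⁴.
Centroid: ȳ = ΣA·y / ΣA = 66.7655 mm.
Transfer each piece to the horizontal centroidal axis using Ī + A·d² with d = y − 66.7655:
  flange: d = 21.2345 mm → contributes +680 023 mm⁴
  web: d = -26.7655 mm → contributes +1 399 691 mm⁴
  hole: d = 21.2345 mm → contributes −12812.7 mm⁴
Total I = 2 066 901 mm⁴.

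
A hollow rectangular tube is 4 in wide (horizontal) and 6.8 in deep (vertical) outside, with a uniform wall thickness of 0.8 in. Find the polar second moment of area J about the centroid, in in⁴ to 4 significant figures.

J ≈ 107.0 in⁴

Break the section into simple shapes (no overlaps), measuring from the bottom-left corner of the bounding box.
Outer rectangle: 4 × 6.8, A = 27.2 in², y = 3.4 in, Ī = 104.811 in⁴.
Inner void (subtracted): 2.4 × 5.2, A = 12.48 in², y = 3.4 in, Ī = 28.1216 in⁴.
By symmetry the centroid is at mid-height, ȳ = 3.4 in.
All pieces are centred on the centroidal x-axis, so I = ΣĪ (holes subtracted) = 76.6891 in⁴.
Repeating about the centroidal y-axis gives I_y = 30.2763 in⁴.
Polar second moment: J = I_x + I_y = 106.965 in⁴.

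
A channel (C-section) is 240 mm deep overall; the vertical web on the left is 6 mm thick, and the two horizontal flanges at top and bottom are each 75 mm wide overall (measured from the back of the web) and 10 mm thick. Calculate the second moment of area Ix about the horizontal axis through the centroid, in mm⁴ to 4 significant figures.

Ix ≈ 2.517 × 10⁷ mm⁴

Split into non-overlapping primitives; take the origin at the lower-left of the bounding box.
Web: 6 × 240, A = 1 440 mm², y = 120 mm, Ī = 6 912 000 mm⁴.
Top flange (beyond web): 69 × 10, A = 690 mm², y = 235 mm, Ī = 5 750 mm⁴.
Bottom flange (beyond web): 69 × 10, A = 690 mm², y = 5 mm, Ī = 5 750 mm⁴.
By symmetry the centroid is at mid-height, ȳ = 120 mm.
Transfer each piece to the horizontal axis through the centroid using Ī + A·d² with d = y − 120:
  web: d = 0 mm → contributes +6 912 000 mm⁴
  top flange (beyond web): d = 115 mm → contributes +9 131 000 mm⁴
  bottom flange (beyond web): d = -115 mm → contributes +9 131 000 mm⁴
Total I = 25 174 000 mm⁴.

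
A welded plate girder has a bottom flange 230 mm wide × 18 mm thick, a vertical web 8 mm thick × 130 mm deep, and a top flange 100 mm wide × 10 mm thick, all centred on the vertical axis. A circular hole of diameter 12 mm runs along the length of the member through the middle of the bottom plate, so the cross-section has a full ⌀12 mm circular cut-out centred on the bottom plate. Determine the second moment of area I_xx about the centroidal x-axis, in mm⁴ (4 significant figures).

Break the section into simple shapes (no overlaps), measuring from the bottom-left corner of the bounding box.
Bottom plate: 230 × 18, A = 4 140 mm², y = 9 mm, Ī = 111 780 mm⁴.
Web plate: 8 × 130, A = 1 040 mm², y = 83 mm, Ī = 1 464 667 mm⁴.
Top plate: 100 × 10, A = 1 000 mm², y = 153 mm, Ī = 8333.33 mm⁴.
Hole (subtracted): ⌀12, A = 113.097 mm², y = 9 mm, Ī = 1017.88 mm⁴.
Centroid: ȳ = ΣA·y / ΣA = 45.4206 mm.
Transfer each piece to the centroidal x-axis using Ī + A·d² with d = y − 45.4206:
  bottom plate: d = -36.4206 mm → contributes +5 603 313 mm⁴
  web plate: d = 37.5794 mm → contributes +2 933 369 mm⁴
  top plate: d = 107.579 mm → contributes +11 581 669 mm⁴
  hole: d = -36.4206 mm → contributes −151 037 mm⁴
Total I = 19 967 315 mm⁴.

I_xx ≈ 1.997 × 10⁷ mm⁴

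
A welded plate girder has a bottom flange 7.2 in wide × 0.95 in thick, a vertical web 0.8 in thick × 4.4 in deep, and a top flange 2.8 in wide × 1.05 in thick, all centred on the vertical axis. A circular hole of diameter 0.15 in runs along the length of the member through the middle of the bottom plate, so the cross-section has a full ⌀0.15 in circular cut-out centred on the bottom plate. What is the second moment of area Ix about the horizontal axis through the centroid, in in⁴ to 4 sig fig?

Decompose the section into non-overlapping parts with the origin at the bottom-left of its bounding rectangle.
Bottom plate: 7.2 × 0.95, A = 6.84 in², y = 0.475 in, Ī = 0.514425 in⁴.
Web plate: 0.8 × 4.4, A = 3.52 in², y = 3.15 in, Ī = 5.67893 in⁴.
Top plate: 2.8 × 1.05, A = 2.94 in², y = 5.875 in, Ī = 0.270113 in⁴.
Hole (subtracted): ⌀0.15, A = 0.0176715 in², y = 0.475 in, Ī = 0.0000248505 in⁴.
Centroid: ȳ = ΣA·y / ΣA = 2.37918 in.
Transfer each piece to the horizontal axis through the centroid using Ī + A·d² with d = y − 2.37918:
  bottom plate: d = -1.90418 in → contributes +25.3157 in⁴
  web plate: d = 0.770816 in → contributes +7.77037 in⁴
  top plate: d = 3.49582 in → contributes +36.1991 in⁴
  hole: d = -1.90418 in → contributes −0.0641001 in⁴
Total I = 69.221 in⁴.

Ix ≈ 69.22 in⁴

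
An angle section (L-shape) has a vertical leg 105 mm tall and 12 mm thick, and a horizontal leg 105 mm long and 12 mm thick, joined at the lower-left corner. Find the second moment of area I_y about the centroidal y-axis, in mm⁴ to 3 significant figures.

Split into non-overlapping primitives; take the origin at the lower-left of the bounding box.
Vertical leg: 12 × 105, A = 1 260 mm², x = 6 mm, Ī = 15 120 mm⁴.
Horizontal leg (remainder): 93 × 12, A = 1 116 mm², x = 58.5 mm, Ī = 804 357 mm⁴.
Centroid: x̄ = ΣA·x / ΣA = 30.659 mm.
Transfer each piece to the centroidal y-axis using Ī + A·d² with d = x − 30.659:
  vertical leg: d = -24.659 mm → contributes +781 289 mm⁴
  horizontal leg (remainder): d = 27.841 mm → contributes +1 669 387 mm⁴
Total I = 2 450 676 mm⁴.

I_y ≈ 2.45 × 10⁶ mm⁴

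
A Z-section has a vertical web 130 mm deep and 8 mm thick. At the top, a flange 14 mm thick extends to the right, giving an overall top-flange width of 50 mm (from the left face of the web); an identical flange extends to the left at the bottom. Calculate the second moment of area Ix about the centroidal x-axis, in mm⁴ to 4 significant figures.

Split into non-overlapping primitives; take the origin at the lower-left of the bounding box.
Web: 8 × 130, A = 1 040 mm², y = 65 mm, Ī = 1 464 667 mm⁴.
Top flange (beyond web): 42 × 14, A = 588 mm², y = 123 mm, Ī = 9 604 mm⁴.
Bottom flange (beyond web): 42 × 14, A = 588 mm², y = 7 mm, Ī = 9 604 mm⁴.
Centroid: ȳ = ΣA·y / ΣA = 65 mm.
Transfer each piece to the centroidal x-axis using Ī + A·d² with d = y − 65:
  web: d = 0 mm → contributes +1 464 667 mm⁴
  top flange (beyond web): d = 58 mm → contributes +1 987 636 mm⁴
  bottom flange (beyond web): d = -58 mm → contributes +1 987 636 mm⁴
Total I = 5 439 939 mm⁴.

Ix ≈ 5.440 × 10⁶ mm⁴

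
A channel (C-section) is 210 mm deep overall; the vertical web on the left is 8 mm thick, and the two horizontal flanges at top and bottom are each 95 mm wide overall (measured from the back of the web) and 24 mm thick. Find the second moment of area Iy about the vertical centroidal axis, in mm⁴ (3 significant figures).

Iy ≈ 5.35 × 10⁶ mm⁴

Treat the section as a set of non-overlapping primitives; coordinates are from the bounding-box lower-left.
Web: 8 × 210, A = 1 680 mm², x = 4 mm, Ī = 8 960 mm⁴.
Top flange (beyond web): 87 × 24, A = 2 088 mm², x = 51.5 mm, Ī = 1 317 006 mm⁴.
Bottom flange (beyond web): 87 × 24, A = 2 088 mm², x = 51.5 mm, Ī = 1 317 006 mm⁴.
Centroid: x̄ = ΣA·x / ΣA = 37.873 mm.
Transfer each piece to the vertical centroidal axis using Ī + A·d² with d = x − 37.873:
  web: d = -33.873 mm → contributes +1 936 553 mm⁴
  top flange (beyond web): d = 13.627 mm → contributes +1 704 740 mm⁴
  bottom flange (beyond web): d = 13.627 mm → contributes +1 704 740 mm⁴
Total I = 5 346 033 mm⁴.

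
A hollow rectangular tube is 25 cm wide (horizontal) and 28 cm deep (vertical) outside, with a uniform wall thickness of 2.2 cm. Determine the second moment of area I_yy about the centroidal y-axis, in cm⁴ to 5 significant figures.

Break the section into simple shapes (no overlaps), measuring from the bottom-left corner of the bounding box.
Outer rectangle: 25 × 28, A = 700 cm², x = 12.5 cm, Ī = 36458.33 cm⁴.
Inner void (subtracted): 20.6 × 23.6, A = 486.16 cm², x = 12.5 cm, Ī = 17192.24 cm⁴.
By symmetry the centroid is at mid-width, x̄ = 12.5 cm.
All pieces are centred on the centroidal y-axis, so I = ΣĪ (holes subtracted) = 19266.1 cm⁴.

I_yy ≈ 1.9266 × 10⁴ cm⁴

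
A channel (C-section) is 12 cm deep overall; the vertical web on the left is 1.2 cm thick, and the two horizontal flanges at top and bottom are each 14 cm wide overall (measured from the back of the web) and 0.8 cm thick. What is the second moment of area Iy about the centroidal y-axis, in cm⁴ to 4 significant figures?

Iy ≈ 695.6 cm⁴

Decompose the section into non-overlapping parts with the origin at the bottom-left of its bounding rectangle.
Web: 1.2 × 12, A = 14.4 cm², x = 0.6 cm, Ī = 1.728 cm⁴.
Top flange (beyond web): 12.8 × 0.8, A = 10.24 cm², x = 7.6 cm, Ī = 139.81 cm⁴.
Bottom flange (beyond web): 12.8 × 0.8, A = 10.24 cm², x = 7.6 cm, Ī = 139.81 cm⁴.
Centroid: x̄ = ΣA·x / ΣA = 4.71009 cm.
Transfer each piece to the centroidal y-axis using Ī + A·d² with d = x − 4.71009:
  web: d = -4.11009 cm → contributes +244.985 cm⁴
  top flange (beyond web): d = 2.88991 cm → contributes +225.33 cm⁴
  bottom flange (beyond web): d = 2.88991 cm → contributes +225.33 cm⁴
Total I = 695.646 cm⁴.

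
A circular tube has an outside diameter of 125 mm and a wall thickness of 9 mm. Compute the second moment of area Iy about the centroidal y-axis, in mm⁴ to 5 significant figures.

Decompose the section into non-overlapping parts with the origin at the bottom-left of its bounding rectangle.
Outer circle: ⌀125, A = 12271.85 mm², x = 62.5 mm, Ī = 11 984 225 mm⁴.
Bore (subtracted): ⌀107, A = 8992.024 mm², x = 62.5 mm, Ī = 6 434 355 mm⁴.
By symmetry the centroid is at mid-width, x̄ = 62.5 mm.
All pieces are centred on the centroidal y-axis, so I = ΣĪ (holes subtracted) = 5 549 870 mm⁴.

Iy ≈ 5.5499 × 10⁶ mm⁴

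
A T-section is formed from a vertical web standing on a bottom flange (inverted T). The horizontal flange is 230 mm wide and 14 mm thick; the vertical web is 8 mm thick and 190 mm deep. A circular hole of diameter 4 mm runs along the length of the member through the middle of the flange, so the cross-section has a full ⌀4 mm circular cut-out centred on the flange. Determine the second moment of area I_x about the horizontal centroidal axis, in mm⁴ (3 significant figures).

Break the section into simple shapes (no overlaps), measuring from the bottom-left corner of the bounding box.
Flange: 230 × 14, A = 3 220 mm², y = 7 mm, Ī = 52 593 mm⁴.
Web: 8 × 190, A = 1 520 mm², y = 109 mm, Ī = 4 572 667 mm⁴.
Hole (subtracted): ⌀4, A = 12.566 mm², y = 7 mm, Ī = 12.566 mm⁴.
Centroid: ȳ = ΣA·y / ΣA = 39.796 mm.
Transfer each piece to the horizontal centroidal axis using Ī + A·d² with d = y − 39.796:
  flange: d = -32.796 mm → contributes +3 515 912 mm⁴
  web: d = 69.204 mm → contributes +11 852 282 mm⁴
  hole: d = -32.796 mm → contributes −13 529 mm⁴
Total I = 15 354 666 mm⁴.

I_x ≈ 1.54 × 10⁷ mm⁴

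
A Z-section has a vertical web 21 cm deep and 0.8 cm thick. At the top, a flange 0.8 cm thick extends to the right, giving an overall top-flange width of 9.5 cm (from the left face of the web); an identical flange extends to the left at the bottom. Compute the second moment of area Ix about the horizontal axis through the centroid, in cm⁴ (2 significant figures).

Ix ≈ 2000 cm⁴

Split into non-overlapping primitives; take the origin at the lower-left of the bounding box.
Web: 0.8 × 21, A = 16.8 cm², y = 10.5 cm, Ī = 617.4 cm⁴.
Top flange (beyond web): 8.7 × 0.8, A = 6.96 cm², y = 20.6 cm, Ī = 0.3712 cm⁴.
Bottom flange (beyond web): 8.7 × 0.8, A = 6.96 cm², y = 0.4 cm, Ī = 0.3712 cm⁴.
Centroid: ȳ = ΣA·y / ΣA = 10.5 cm.
Transfer each piece to the horizontal axis through the centroid using Ī + A·d² with d = y − 10.5:
  web: d = 0 cm → contributes +617.4 cm⁴
  top flange (beyond web): d = 10.1 cm → contributes +710.4 cm⁴
  bottom flange (beyond web): d = -10.1 cm → contributes +710.4 cm⁴
Total I = 2 038 cm⁴.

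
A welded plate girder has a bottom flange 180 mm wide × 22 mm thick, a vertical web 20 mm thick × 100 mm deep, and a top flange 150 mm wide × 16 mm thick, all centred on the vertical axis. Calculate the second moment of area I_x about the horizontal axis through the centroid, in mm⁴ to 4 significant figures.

Break the section into simple shapes (no overlaps), measuring from the bottom-left corner of the bounding box.
Bottom plate: 180 × 22, A = 3 960 mm², y = 11 mm, Ī = 159 720 mm⁴.
Web plate: 20 × 100, A = 2 000 mm², y = 72 mm, Ī = 1 666 667 mm⁴.
Top plate: 150 × 16, A = 2 400 mm², y = 130 mm, Ī = 51 200 mm⁴.
Centroid: ȳ = ΣA·y / ΣA = 59.756 mm.
Transfer each piece to the horizontal axis through the centroid using Ī + A·d² with d = y − 59.756:
  bottom plate: d = -48.756 mm → contributes +9 573 217 mm⁴
  web plate: d = 12.244 mm → contributes +1 966 499 mm⁴
  top plate: d = 70.244 mm → contributes +11 893 333 mm⁴
Total I = 23 433 049 mm⁴.

I_x ≈ 2.343 × 10⁷ mm⁴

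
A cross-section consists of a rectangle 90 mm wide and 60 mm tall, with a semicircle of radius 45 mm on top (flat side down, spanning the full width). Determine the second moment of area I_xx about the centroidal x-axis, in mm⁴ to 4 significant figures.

Break the section into simple shapes (no overlaps), measuring from the bottom-left corner of the bounding box.
Rectangular body: 90 × 60, A = 5 400 mm², y = 30 mm, Ī = 1 620 000 mm⁴.
Semicircular cap: semicircle r = 45, A = 3180.86 mm², y = 79.0986 mm, Ī = 450 072 mm⁴.
Centroid: ȳ = ΣA·y / ΣA = 48.2005 mm.
Transfer each piece to the centroidal x-axis using Ī + A·d² with d = y − 48.2005:
  rectangular body: d = -18.2005 mm → contributes +3 408 792 mm⁴
  semicircular cap: d = 30.8981 mm → contributes +3 486 819 mm⁴
Total I = 6 895 611 mm⁴.

I_xx ≈ 6.896 × 10⁶ mm⁴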